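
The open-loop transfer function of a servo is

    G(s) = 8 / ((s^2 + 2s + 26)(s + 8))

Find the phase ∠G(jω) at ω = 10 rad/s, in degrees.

At s = j10: numerator = 8, denominator = -792 - j580.
∠G = ∠num − ∠den = 0° − (-143.78°) = 143.8°.

∠G(j10) ≈ 143.8°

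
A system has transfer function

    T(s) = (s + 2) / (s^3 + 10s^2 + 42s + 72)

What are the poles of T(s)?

s = -3 ± 3j, -4

The poles are the roots of the denominator s^3 + 10s^2 + 42s + 72 = 0.
Trying s = -4: the polynomial evaluates to 0, so (s + 4) is a factor.
Dividing out leaves s^2 + 6s + 18 = 0.
The quadratic formula then gives s = -3 ± 3j.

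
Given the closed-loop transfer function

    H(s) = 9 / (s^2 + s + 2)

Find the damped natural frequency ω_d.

ω_d ≈ 1.323 rad/s

Comparing s^2 + s + 2 to s^2 + 2ζωₙs + ωₙ²: ωₙ = √2 ≈ 1.414 rad/s and ζ = 1/(2·√2) ≈ 0.3536.
ζωₙ = 1/2 = 0.5, so ω_d = ωₙ√(1−ζ²) = √(ωₙ² − (ζωₙ)²) = √(2 − 0.5²) = √1.75 ≈ 1.323 rad/s.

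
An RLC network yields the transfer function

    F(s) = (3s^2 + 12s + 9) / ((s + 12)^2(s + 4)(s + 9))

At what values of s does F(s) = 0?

Set the numerator to zero: 3s^2 + 12s + 9 = 0, i.e. 3·(s^2 + 4s + 3) = 0.
Factoring: (s + 1)(s + 3) = 0.

s = -1, -3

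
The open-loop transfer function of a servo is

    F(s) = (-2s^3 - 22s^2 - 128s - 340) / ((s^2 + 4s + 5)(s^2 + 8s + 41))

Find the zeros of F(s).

Set the numerator to zero: -2s^3 - 22s^2 - 128s - 340 = 0, i.e. -2·(s^3 + 11s^2 + 64s + 170) = 0.
Factoring: (s^2 + 6s + 34)(s + 5) = 0.

s = -3 ± 5j, -5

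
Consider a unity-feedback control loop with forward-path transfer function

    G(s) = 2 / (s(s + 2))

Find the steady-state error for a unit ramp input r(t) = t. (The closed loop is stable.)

G(s) has one pole at the origin.
This is a Type 1 system. Kv = lim_{s→0} s·G(s) = 2/2 = 1.
e_ss = 1/Kv = 1/(1) = 1.

e_ss = 1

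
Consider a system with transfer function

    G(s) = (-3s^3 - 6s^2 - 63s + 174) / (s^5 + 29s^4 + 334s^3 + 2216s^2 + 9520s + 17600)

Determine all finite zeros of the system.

Set the numerator to zero: -3s^3 - 6s^2 - 63s + 174 = 0, i.e. -3·(s^3 + 2s^2 + 21s - 58) = 0.
Factoring: (s - 2)(s^2 + 4s + 29) = 0.

s = 2, -2 + 5j, -2 - 5j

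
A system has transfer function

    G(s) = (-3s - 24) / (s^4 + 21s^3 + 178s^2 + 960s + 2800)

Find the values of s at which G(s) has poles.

The poles are the roots of the denominator s^4 + 21s^3 + 178s^2 + 960s + 2800 = 0.
Trying s = -10: the polynomial evaluates to 0, so (s + 10) is a factor.
Dividing out leaves s^3 + 11s^2 + 68s + 280 = 0.
This factors further as (s^2 + 4s + 40)(s + 7) = 0.

s = -2 + 6j, -2 - 6j, -10, -7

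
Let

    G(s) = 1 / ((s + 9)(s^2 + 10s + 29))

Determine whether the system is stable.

stable

The poles can be read from the denominator factors: s = -9, -5 ± 2j.
Since all poles lie strictly in the left half-plane, the system is stable.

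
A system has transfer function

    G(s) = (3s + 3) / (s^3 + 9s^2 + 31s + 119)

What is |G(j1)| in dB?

|G(j1)|_dB ≈ -28.6 dB

Substitute s = j1: numerator = 3 + j3, denominator = 110 + j30.
|G(j1)| = |3 + j3| / |110 + j30| = 4.2426 / 114.02 ≈ 0.03721.
In decibels: 20·log₁₀(0.03721) ≈ -28.6 dB.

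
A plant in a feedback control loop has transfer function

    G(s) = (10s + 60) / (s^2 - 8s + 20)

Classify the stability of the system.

unstable

The denominator s^2 - 8s + 20 factors as (s^2 - 8s + 20), giving poles at s = 4 + 2j, 4 - 2j.
Since the pole(s) at s = 4 ± 2j lie in the right half-plane, the system is unstable.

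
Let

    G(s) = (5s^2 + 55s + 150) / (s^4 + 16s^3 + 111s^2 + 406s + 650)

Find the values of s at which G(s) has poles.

The poles are the roots of the denominator s^4 + 16s^3 + 111s^2 + 406s + 650 = 0.
No real roots exist; factor into two real quadratics: (s^2 + 6s + 25)(s^2 + 10s + 26) = 0.
Each quadratic gives a conjugate pair via the quadratic formula.

s = -3 ± 4j, -5 ± j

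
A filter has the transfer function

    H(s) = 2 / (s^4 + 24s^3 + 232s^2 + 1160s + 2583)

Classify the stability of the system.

The denominator s^4 + 24s^3 + 232s^2 + 1160s + 2583 factors as (s + 7)(s^2 + 8s + 41)(s + 9), giving poles at s = -7, -4 ± 5j, -9.
Since all poles lie strictly in the left half-plane, the system is stable.

stable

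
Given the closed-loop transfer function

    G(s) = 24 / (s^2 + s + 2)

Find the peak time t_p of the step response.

Comparing s^2 + s + 2 to s^2 + 2ζωₙs + ωₙ²: ωₙ = √2 ≈ 1.414 rad/s and ζ = 1/(2·√2) ≈ 0.3536.
ζωₙ = 1/2 = 0.5, so ω_d = ωₙ√(1−ζ²) = √(ωₙ² − (ζωₙ)²) = √(2 − 0.5²) = √1.75 ≈ 1.323 rad/s.
t_p = π/ω_d = π/1.323 ≈ 2.375 s.

t_p ≈ 2.375 s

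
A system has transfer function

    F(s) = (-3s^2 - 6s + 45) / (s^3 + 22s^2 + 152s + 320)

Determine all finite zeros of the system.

s = 3, -5

Set the numerator to zero: -3s^2 - 6s + 45 = 0, i.e. -3·(s^2 + 2s - 15) = 0.
Factoring: (s - 3)(s + 5) = 0.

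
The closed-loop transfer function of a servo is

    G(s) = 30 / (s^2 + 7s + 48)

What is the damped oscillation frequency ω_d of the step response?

Comparing s^2 + 7s + 48 to s^2 + 2ζωₙs + ωₙ²: ωₙ = √48 ≈ 6.928 rad/s and ζ = 7/(2·√48) ≈ 0.5052.
ζωₙ = 7/2 = 3.5, so ω_d = ωₙ√(1−ζ²) = √(ωₙ² − (ζωₙ)²) = √(48 − 3.5²) = √35.75 ≈ 5.979 rad/s.

ω_d ≈ 5.979 rad/s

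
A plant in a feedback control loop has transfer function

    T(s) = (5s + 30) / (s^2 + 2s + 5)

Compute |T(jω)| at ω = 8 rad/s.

Substitute s = j8: numerator = 30 + j40, denominator = -59 + j16.
|T(j8)| = |30 + j40| / |-59 + j16| = 50 / 61.131 ≈ 0.8179.

|T(j8)| ≈ 0.8179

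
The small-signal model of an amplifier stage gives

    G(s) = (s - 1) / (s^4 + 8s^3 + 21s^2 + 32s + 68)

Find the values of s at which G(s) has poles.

s = 2j, -2j, -4 + j, -4 - j

The poles are the roots of the denominator s^4 + 8s^3 + 21s^2 + 32s + 68 = 0.
No real roots exist; factor into two real quadratics: (s^2 + 4)(s^2 + 8s + 17) = 0.
Each quadratic gives a conjugate pair via the quadratic formula.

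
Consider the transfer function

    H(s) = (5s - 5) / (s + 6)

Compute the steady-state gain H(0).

Set s = 0: H(0) = (-5) / (6) = -5/6.

H(0) = -5/6 ≈ -0.8333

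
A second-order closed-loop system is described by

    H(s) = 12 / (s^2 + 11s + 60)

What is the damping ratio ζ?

ζ ≈ 0.7100

Compare the denominator to the standard form s^2 + 2ζωₙs + ωₙ².
ωₙ² = 60, so ωₙ = √60 ≈ 7.746 rad/s.
2ζωₙ = 11, so ζ = 11/(2·√60) ≈ 0.7100.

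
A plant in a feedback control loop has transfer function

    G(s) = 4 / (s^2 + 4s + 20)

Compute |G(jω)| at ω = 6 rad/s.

Substitute s = j6: numerator = 4, denominator = -16 + j24.
|G(j6)| = |4| / |-16 + j24| = 4 / 28.844 ≈ 0.1387.

|G(j6)| ≈ 0.1387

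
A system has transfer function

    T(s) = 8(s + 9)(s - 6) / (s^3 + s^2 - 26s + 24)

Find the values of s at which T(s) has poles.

The poles are the roots of the denominator s^3 + s^2 - 26s + 24 = 0.
Trying s = 4: the polynomial evaluates to 0, so (s - 4) is a factor.
Dividing out leaves s^2 + 5s - 6 = 0.
Factoring the quadratic: (s - 1)(s + 6) = 0.

s = 4, 1, -6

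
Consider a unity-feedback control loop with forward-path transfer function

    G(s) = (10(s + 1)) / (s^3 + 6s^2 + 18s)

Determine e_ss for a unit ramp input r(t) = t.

G(s) has one pole at the origin.
This is a Type 1 system. Kv = lim_{s→0} s·G(s) = 10/18 = 5/9.
e_ss = 1/Kv = 1/(5/9) = 9/5 ≈ 1.800.

e_ss = 1.800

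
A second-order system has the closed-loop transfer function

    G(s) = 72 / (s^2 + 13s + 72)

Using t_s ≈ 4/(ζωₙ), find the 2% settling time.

Comparing s^2 + 13s + 72 to s^2 + 2ζωₙs + ωₙ²: ωₙ = √72 ≈ 8.485 rad/s and ζ = 13/(2·√72) ≈ 0.7660.
ζωₙ = 13/2 = 6.5, so t_s ≈ 4/(ζωₙ) = 4/6.5 ≈ 0.6154 s.

t_s ≈ 0.6154 s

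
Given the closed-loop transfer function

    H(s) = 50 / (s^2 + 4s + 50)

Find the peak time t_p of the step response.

Comparing s^2 + 4s + 50 to s^2 + 2ζωₙs + ωₙ²: ωₙ = √50 ≈ 7.071 rad/s and ζ = 4/(2·√50) ≈ 0.2828.
ζωₙ = 4/2 = 2, so ω_d = ωₙ√(1−ζ²) = √(ωₙ² − (ζωₙ)²) = √(50 − 2²) = √46 ≈ 6.782 rad/s.
t_p = π/ω_d = π/6.782 ≈ 0.4632 s.

t_p ≈ 0.4632 s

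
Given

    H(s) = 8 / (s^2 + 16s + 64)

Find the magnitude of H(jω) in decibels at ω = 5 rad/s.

|H(j5)|_dB ≈ -20.9 dB

Substitute s = j5: numerator = 8, denominator = 39 + j80.
|H(j5)| = |8| / |39 + j80| = 8 / 89 ≈ 0.08989.
In decibels: 20·log₁₀(0.08989) ≈ -20.9 dB.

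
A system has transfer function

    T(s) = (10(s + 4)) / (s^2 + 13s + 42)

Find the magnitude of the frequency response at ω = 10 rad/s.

|T(j10)| ≈ 0.7566

Substitute s = j10: numerator = 40 + j100, denominator = -58 + j130.
|T(j10)| = |40 + j100| / |-58 + j130| = 107.70 / 142.35 ≈ 0.7566.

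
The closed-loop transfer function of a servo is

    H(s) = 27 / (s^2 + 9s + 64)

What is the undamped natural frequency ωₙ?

Compare the denominator to the standard form s^2 + 2ζωₙs + ωₙ².
ωₙ² = 64, so ωₙ = 8 rad/s.

ωₙ = 8 rad/s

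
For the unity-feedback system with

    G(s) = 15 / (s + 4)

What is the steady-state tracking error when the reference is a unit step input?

e_ss = 0.2105

G(s) has no poles at the origin.
This is a Type 0 system. Kp = lim_{s→0} G(s) = 15/4.
e_ss = 1/(1 + Kp) = 1/(1 + 15/4) = 4/19 ≈ 0.2105.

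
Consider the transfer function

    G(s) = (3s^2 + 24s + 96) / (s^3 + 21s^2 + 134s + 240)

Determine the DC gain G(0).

G(0) = 2/5 ≈ 0.4000

Set s = 0: G(0) = (96) / (240) = 2/5.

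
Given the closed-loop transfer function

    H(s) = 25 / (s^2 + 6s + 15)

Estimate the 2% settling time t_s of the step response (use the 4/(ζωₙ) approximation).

t_s ≈ 1.333 s

Comparing s^2 + 6s + 15 to s^2 + 2ζωₙs + ωₙ²: ωₙ = √15 ≈ 3.873 rad/s and ζ = 6/(2·√15) ≈ 0.7746.
ζωₙ = 6/2 = 3, so t_s ≈ 4/(ζωₙ) = 4/3 ≈ 1.333 s.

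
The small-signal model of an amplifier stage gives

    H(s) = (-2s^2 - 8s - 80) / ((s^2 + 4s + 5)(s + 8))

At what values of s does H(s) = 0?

Set the numerator to zero: -2s^2 - 8s - 80 = 0, i.e. -2·(s^2 + 4s + 40) = 0.
Factoring: (s^2 + 4s + 40) = 0.

s = -2 ± 6j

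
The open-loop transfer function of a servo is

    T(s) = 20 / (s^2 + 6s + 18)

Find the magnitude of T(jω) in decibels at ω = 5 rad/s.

Substitute s = j5: numerator = 20, denominator = -7 + j30.
|T(j5)| = |20| / |-7 + j30| = 20 / 30.806 ≈ 0.6492.
In decibels: 20·log₁₀(0.6492) ≈ -3.75 dB.

|T(j5)|_dB ≈ -3.75 dB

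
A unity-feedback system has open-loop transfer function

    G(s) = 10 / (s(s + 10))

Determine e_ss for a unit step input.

G(s) has one pole at the origin.
This is a Type 1 system; for a step input the steady-state error is zero.

e_ss = 0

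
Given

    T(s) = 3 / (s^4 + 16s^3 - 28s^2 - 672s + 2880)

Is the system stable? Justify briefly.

unstable

The denominator s^4 + 16s^3 - 28s^2 - 672s + 2880 factors as (s + 12)^2(s^2 - 8s + 20), giving poles at s = -12, -12, 4 + 2j, 4 - 2j.
Since the pole(s) at s = 4 + 2j, 4 - 2j lie in the right half-plane, the system is unstable.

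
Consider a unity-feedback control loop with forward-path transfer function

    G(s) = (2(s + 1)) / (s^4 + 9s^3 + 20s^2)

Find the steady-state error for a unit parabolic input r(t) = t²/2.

G(s) has 2 poles at the origin.
This is a Type 2 system. Ka = lim_{s→0} s^2·G(s) = 2/20 = 1/10.
e_ss = 1/Ka = 1/(1/10) = 10.

e_ss = 10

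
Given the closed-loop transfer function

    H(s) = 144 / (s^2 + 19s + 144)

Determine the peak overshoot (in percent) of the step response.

%OS ≈ 1.71%

Comparing s^2 + 19s + 144 to s^2 + 2ζωₙs + ωₙ²: ωₙ = 12 rad/s and ζ = 19/(2·12) ≈ 0.7917.
%OS = 100·exp(−πζ/√(1−ζ²)) = 100·exp(−π·0.7917/√(1−0.7917²)) ≈ 1.71%.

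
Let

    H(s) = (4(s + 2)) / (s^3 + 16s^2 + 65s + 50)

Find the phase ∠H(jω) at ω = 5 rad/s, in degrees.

∠H(j5) ≈ -82.06°

At s = j5: numerator = 8 + j20, denominator = -350 + j200.
∠H = ∠num − ∠den = 68.199° − (150.26°) = -82.06°.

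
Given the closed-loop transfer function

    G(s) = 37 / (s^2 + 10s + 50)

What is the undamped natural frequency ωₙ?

ωₙ ≈ 7.071 rad/s

Compare the denominator to the standard form s^2 + 2ζωₙs + ωₙ².
ωₙ² = 50, so ωₙ = √50 ≈ 7.071 rad/s.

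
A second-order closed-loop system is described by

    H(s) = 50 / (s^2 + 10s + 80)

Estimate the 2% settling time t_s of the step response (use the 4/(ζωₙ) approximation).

Comparing s^2 + 10s + 80 to s^2 + 2ζωₙs + ωₙ²: ωₙ = √80 ≈ 8.944 rad/s and ζ = 10/(2·√80) ≈ 0.5590.
ζωₙ = 10/2 = 5, so t_s ≈ 4/(ζωₙ) = 4/5 = 0.8000 s.

t_s ≈ 0.8000 s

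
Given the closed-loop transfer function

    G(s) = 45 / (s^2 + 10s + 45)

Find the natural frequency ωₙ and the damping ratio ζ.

ωₙ ≈ 6.708 rad/s, ζ ≈ 0.7454

Compare the denominator to the standard form s^2 + 2ζωₙs + ωₙ².
ωₙ² = 45, so ωₙ = √45 ≈ 6.708 rad/s.
2ζωₙ = 10, so ζ = 10/(2·√45) ≈ 0.7454.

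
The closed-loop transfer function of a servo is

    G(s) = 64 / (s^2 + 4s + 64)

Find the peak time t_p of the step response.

t_p ≈ 0.4056 s

Comparing s^2 + 4s + 64 to s^2 + 2ζωₙs + ωₙ²: ωₙ = 8 rad/s and ζ = 4/(2·8) = 0.25.
ζωₙ = 4/2 = 2, so ω_d = ωₙ√(1−ζ²) = √(ωₙ² − (ζωₙ)²) = √(64 − 2²) = √60 ≈ 7.746 rad/s.
t_p = π/ω_d = π/7.746 ≈ 0.4056 s.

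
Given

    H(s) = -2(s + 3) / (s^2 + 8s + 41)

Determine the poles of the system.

s = -4 + 5j, -4 - 5j

The poles are the roots of the denominator s^2 + 8s + 41 = 0.
Using the quadratic formula: s = (-8 ± √(-100))/2 = -4 ± 5j.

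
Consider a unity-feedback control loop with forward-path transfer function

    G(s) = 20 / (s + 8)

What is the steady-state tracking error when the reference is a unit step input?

G(s) has no poles at the origin.
This is a Type 0 system. Kp = lim_{s→0} G(s) = 20/8 = 5/2.
e_ss = 1/(1 + Kp) = 1/(1 + 5/2) = 2/7 ≈ 0.2857.

e_ss = 0.2857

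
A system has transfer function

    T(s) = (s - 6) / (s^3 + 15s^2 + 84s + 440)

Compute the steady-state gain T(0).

Set s = 0: T(0) = (-6) / (440) = -3/220.

T(0) = -3/220 ≈ -0.01364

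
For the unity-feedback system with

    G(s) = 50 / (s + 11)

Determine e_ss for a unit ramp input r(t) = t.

e_ss = ∞

G(s) has no poles at the origin.
This is a Type 0 system; Kv = lim_{s→0} s·G(s) = 0, so the steady-state error for a ramp input is infinite.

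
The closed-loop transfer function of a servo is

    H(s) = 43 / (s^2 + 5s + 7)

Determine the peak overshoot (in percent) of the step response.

%OS ≈ 0.0115%

Comparing s^2 + 5s + 7 to s^2 + 2ζωₙs + ωₙ²: ωₙ = √7 ≈ 2.646 rad/s and ζ = 5/(2·√7) ≈ 0.9449.
%OS = 100·exp(−πζ/√(1−ζ²)) = 100·exp(−π·0.9449/√(1−0.9449²)) ≈ 0.0115%.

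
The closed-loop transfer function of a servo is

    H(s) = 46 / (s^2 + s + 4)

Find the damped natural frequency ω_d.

Comparing s^2 + s + 4 to s^2 + 2ζωₙs + ωₙ²: ωₙ = 2 rad/s and ζ = 1/(2·2) = 0.25.
ζωₙ = 1/2 = 0.5, so ω_d = ωₙ√(1−ζ²) = √(ωₙ² − (ζωₙ)²) = √(4 − 0.5²) = √3.75 ≈ 1.936 rad/s.

ω_d ≈ 1.936 rad/s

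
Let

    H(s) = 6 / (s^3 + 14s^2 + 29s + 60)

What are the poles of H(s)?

The poles are the roots of the denominator s^3 + 14s^2 + 29s + 60 = 0.
Trying s = -12: the polynomial evaluates to 0, so (s + 12) is a factor.
Dividing out leaves s^2 + 2s + 5 = 0.
The quadratic formula then gives s = -1 ± 2j.

s = -12, -1 + 2j, -1 - 2j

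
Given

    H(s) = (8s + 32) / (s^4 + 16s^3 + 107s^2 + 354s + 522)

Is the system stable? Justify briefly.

The denominator s^4 + 16s^3 + 107s^2 + 354s + 522 factors as (s^2 + 6s + 18)(s^2 + 10s + 29), giving poles at s = -3 ± 3j, -5 ± 2j.
Since all poles lie strictly in the left half-plane, the system is stable.

stable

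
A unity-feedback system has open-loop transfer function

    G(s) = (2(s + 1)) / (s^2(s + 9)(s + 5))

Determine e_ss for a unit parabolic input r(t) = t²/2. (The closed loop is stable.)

G(s) has 2 poles at the origin.
This is a Type 2 system. Ka = lim_{s→0} s^2·G(s) = 2/45.
e_ss = 1/Ka = 1/(2/45) = 45/2 ≈ 22.50.

e_ss = 22.50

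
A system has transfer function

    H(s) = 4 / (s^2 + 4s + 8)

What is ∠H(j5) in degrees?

∠H(j5) ≈ -130.4°

At s = j5: numerator = 4, denominator = -17 + j20.
∠H = ∠num − ∠den = 0° − (130.36°) = -130.4°.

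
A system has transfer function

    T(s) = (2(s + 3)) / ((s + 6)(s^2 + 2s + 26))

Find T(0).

T(0) = 1/26 ≈ 0.03846

At s = 0 each factor (s + a) contributes a and each (s^2 + bs + c) contributes c.
T(0) = 2·(3) / ((6) · (26)) = 6/156 = 1/26.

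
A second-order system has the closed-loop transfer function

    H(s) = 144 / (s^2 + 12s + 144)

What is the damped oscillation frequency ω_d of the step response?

ω_d ≈ 10.39 rad/s

Comparing s^2 + 12s + 144 to s^2 + 2ζωₙs + ωₙ²: ωₙ = 12 rad/s and ζ = 12/(2·12) = 0.5.
ζωₙ = 12/2 = 6, so ω_d = ωₙ√(1−ζ²) = √(ωₙ² − (ζωₙ)²) = √(144 − 6²) = √108 ≈ 10.39 rad/s.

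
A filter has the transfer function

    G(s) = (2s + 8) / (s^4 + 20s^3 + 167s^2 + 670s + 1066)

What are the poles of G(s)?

The poles are the roots of the denominator s^4 + 20s^3 + 167s^2 + 670s + 1066 = 0.
No real roots exist; factor into two real quadratics: (s^2 + 10s + 41)(s^2 + 10s + 26) = 0.
Each quadratic gives a conjugate pair via the quadratic formula.

s = -5 + 4j, -5 - 4j, -5 + j, -5 - j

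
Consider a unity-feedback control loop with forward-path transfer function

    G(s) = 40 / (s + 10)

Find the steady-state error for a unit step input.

e_ss = 0.2000

G(s) has no poles at the origin.
This is a Type 0 system. Kp = lim_{s→0} G(s) = 40/10 = 4.
e_ss = 1/(1 + Kp) = 1/(1 + 4) = 1/5 ≈ 0.2000.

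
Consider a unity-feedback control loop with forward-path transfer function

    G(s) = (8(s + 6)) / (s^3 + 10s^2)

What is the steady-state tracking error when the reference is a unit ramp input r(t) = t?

G(s) has 2 poles at the origin.
This is a Type 2 system; for a ramp input the steady-state error is zero.

e_ss = 0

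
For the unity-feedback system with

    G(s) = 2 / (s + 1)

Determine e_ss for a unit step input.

G(s) has no poles at the origin.
This is a Type 0 system. Kp = lim_{s→0} G(s) = 2/1.
e_ss = 1/(1 + Kp) = 1/(1 + 2) = 1/3 ≈ 0.3333.

e_ss = 0.3333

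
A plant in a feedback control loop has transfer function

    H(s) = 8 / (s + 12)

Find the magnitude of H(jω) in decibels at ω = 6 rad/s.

Substitute s = j6: numerator = 8, denominator = 12 + j6.
|H(j6)| = |8| / |12 + j6| = 8 / 13.416 ≈ 0.5963.
In decibels: 20·log₁₀(0.5963) ≈ -4.49 dB.

|H(j6)|_dB ≈ -4.49 dB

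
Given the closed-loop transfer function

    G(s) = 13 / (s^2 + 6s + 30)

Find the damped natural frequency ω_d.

Comparing s^2 + 6s + 30 to s^2 + 2ζωₙs + ωₙ²: ωₙ = √30 ≈ 5.477 rad/s and ζ = 6/(2·√30) ≈ 0.5477.
ζωₙ = 6/2 = 3, so ω_d = ωₙ√(1−ζ²) = √(ωₙ² − (ζωₙ)²) = √(30 − 3²) = √21 ≈ 4.583 rad/s.

ω_d ≈ 4.583 rad/s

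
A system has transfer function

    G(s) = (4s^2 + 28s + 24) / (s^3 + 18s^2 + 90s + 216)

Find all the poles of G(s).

s = -3 + 3j, -3 - 3j, -12

The poles are the roots of the denominator s^3 + 18s^2 + 90s + 216 = 0.
Trying s = -12: the polynomial evaluates to 0, so (s + 12) is a factor.
Dividing out leaves s^2 + 6s + 18 = 0.
The quadratic formula then gives s = -3 ± 3j.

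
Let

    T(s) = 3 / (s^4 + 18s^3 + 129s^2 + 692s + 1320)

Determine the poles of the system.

s = -2 + 6j, -2 - 6j, -11, -3

The poles are the roots of the denominator s^4 + 18s^3 + 129s^2 + 692s + 1320 = 0.
Trying s = -11: the polynomial evaluates to 0, so (s + 11) is a factor.
Dividing out leaves s^3 + 7s^2 + 52s + 120 = 0.
This factors further as (s^2 + 4s + 40)(s + 3) = 0.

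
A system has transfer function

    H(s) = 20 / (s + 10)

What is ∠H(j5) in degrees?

∠H(j5) ≈ -26.57°

At s = j5: numerator = 20, denominator = 10 + j5.
∠H = ∠num − ∠den = 0° − (26.565°) = -26.57°.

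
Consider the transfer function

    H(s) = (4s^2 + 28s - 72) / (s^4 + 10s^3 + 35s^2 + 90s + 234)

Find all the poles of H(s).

s = 3j, -3j, -5 + j, -5 - j

The poles are the roots of the denominator s^4 + 10s^3 + 35s^2 + 90s + 234 = 0.
No real roots exist; factor into two real quadratics: (s^2 + 9)(s^2 + 10s + 26) = 0.
Each quadratic gives a conjugate pair via the quadratic formula.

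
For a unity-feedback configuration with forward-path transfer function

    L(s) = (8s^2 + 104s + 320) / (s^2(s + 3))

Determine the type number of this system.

Type 2

The denominator has 2 factors of s at the origin (free integrators), so this is a Type 2 system.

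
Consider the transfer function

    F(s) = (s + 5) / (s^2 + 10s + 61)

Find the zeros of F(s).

s = -5

Set the numerator to zero: s + 5 = 0.
So s = -5.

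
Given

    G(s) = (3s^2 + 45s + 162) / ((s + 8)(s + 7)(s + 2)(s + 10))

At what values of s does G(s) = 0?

Set the numerator to zero: 3s^2 + 45s + 162 = 0, i.e. 3·(s^2 + 15s + 54) = 0.
Factoring: (s + 6)(s + 9) = 0.

s = -6, -9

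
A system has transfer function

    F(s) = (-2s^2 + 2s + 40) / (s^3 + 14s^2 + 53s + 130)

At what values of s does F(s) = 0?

Set the numerator to zero: -2s^2 + 2s + 40 = 0, i.e. -2·(s^2 - s - 20) = 0.
Factoring: (s + 4)(s - 5) = 0.

s = -4, 5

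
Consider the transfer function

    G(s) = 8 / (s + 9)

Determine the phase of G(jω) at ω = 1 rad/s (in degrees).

∠G(j1) ≈ -6.340°

At s = j1: numerator = 8, denominator = 9 + j1.
∠G = ∠num − ∠den = 0° − (6.3402°) = -6.340°.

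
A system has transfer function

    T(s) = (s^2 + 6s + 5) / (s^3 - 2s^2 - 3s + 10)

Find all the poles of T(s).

The poles are the roots of the denominator s^3 - 2s^2 - 3s + 10 = 0.
Trying s = -2: the polynomial evaluates to 0, so (s + 2) is a factor.
Dividing out leaves s^2 - 4s + 5 = 0.
The quadratic formula then gives s = 2 ± 1j.

s = 2 ± j, -2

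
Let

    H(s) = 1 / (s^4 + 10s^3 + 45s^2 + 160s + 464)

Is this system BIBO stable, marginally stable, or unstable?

marginally stable

The denominator s^4 + 10s^3 + 45s^2 + 160s + 464 factors as (s^2 + 16)(s^2 + 10s + 29), giving poles at s = 4j, -4j, -5 + 2j, -5 - 2j.
Since the simple pole(s) at s = 4j, -4j lie on the jω-axis with none in the right half-plane, the system is marginally stable.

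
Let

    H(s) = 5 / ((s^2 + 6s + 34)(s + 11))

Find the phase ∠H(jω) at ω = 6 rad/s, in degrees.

∠H(j6) ≈ -121.8°

At s = j6: numerator = 5, denominator = -238 + j384.
∠H = ∠num − ∠den = 0° − (121.79°) = -121.8°.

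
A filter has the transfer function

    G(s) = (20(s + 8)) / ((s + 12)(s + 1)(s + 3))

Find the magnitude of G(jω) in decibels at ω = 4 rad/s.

Substitute s = j4: numerator = 160 + j80, denominator = -220 + j140.
|G(j4)| = |160 + j80| / |-220 + j140| = 178.89 / 260.77 ≈ 0.6860.
In decibels: 20·log₁₀(0.6860) ≈ -3.27 dB.

|G(j4)|_dB ≈ -3.27 dB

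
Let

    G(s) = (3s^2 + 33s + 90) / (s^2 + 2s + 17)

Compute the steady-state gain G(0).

G(0) = 90/17 ≈ 5.294

Set s = 0: G(0) = (90) / (17) = 90/17.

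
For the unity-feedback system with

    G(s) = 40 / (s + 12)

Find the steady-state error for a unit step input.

G(s) has no poles at the origin.
This is a Type 0 system. Kp = lim_{s→0} G(s) = 40/12 = 10/3.
e_ss = 1/(1 + Kp) = 1/(1 + 10/3) = 3/13 ≈ 0.2308.

e_ss = 0.2308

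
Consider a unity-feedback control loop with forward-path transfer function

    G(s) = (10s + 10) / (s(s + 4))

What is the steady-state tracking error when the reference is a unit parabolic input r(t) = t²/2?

e_ss = ∞

G(s) has one pole at the origin.
This is a Type 1 system; Ka = lim_{s→0} s^2·G(s) = 0, so the steady-state error for a parabola input is infinite.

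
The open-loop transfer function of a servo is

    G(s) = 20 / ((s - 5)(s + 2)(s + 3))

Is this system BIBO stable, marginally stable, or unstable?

unstable

The poles can be read from the denominator factors: s = 5, -2, -3.
Since the pole(s) at s = 5 lie in the right half-plane, the system is unstable.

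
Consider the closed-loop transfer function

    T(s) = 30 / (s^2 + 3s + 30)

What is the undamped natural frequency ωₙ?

ωₙ ≈ 5.477 rad/s

Compare the denominator to the standard form s^2 + 2ζωₙs + ωₙ².
ωₙ² = 30, so ωₙ = √30 ≈ 5.477 rad/s.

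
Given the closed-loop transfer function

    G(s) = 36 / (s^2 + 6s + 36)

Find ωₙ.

Compare the denominator to the standard form s^2 + 2ζωₙs + ωₙ².
ωₙ² = 36, so ωₙ = 6 rad/s.

ωₙ = 6 rad/s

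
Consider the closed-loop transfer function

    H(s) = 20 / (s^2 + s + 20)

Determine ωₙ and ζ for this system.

Compare the denominator to the standard form s^2 + 2ζωₙs + ωₙ².
ωₙ² = 20, so ωₙ = √20 ≈ 4.472 rad/s.
2ζωₙ = 1, so ζ = 1/(2·√20) ≈ 0.1118.

ωₙ ≈ 4.472 rad/s, ζ ≈ 0.1118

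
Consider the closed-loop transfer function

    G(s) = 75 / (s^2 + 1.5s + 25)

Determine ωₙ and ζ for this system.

Compare the denominator to the standard form s^2 + 2ζωₙs + ωₙ².
ωₙ² = 25, so ωₙ = 5 rad/s.
2ζωₙ = 1.5, so ζ = 1.5/(2·5) = 0.15.

ωₙ = 5 rad/s, ζ = 0.15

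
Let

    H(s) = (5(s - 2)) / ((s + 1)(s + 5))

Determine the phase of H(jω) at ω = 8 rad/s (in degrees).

At s = j8: numerator = -10 + j40, denominator = -59 + j48.
∠H = ∠num − ∠den = 104.04° − (140.87°) = -36.83°.

∠H(j8) ≈ -36.83°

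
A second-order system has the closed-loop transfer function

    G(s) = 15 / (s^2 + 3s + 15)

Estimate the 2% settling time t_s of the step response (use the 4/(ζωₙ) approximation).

t_s ≈ 2.667 s

Comparing s^2 + 3s + 15 to s^2 + 2ζωₙs + ωₙ²: ωₙ = √15 ≈ 3.873 rad/s and ζ = 3/(2·√15) ≈ 0.3873.
ζωₙ = 3/2 = 1.5, so t_s ≈ 4/(ζωₙ) = 4/1.5 ≈ 2.667 s.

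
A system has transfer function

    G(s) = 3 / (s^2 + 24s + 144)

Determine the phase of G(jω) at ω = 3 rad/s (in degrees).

At s = j3: numerator = 3, denominator = 135 + j72.
∠G = ∠num − ∠den = 0° − (28.072°) = -28.07°.

∠G(j3) ≈ -28.07°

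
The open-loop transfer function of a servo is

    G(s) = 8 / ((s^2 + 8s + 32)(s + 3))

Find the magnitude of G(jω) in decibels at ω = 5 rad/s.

|G(j5)|_dB ≈ -29.4 dB

Substitute s = j5: numerator = 8, denominator = -179 + j155.
|G(j5)| = |8| / |-179 + j155| = 8 / 236.78 ≈ 0.03379.
In decibels: 20·log₁₀(0.03379) ≈ -29.4 dB.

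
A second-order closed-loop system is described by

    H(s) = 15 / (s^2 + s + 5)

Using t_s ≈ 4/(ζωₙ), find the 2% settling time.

Comparing s^2 + s + 5 to s^2 + 2ζωₙs + ωₙ²: ωₙ = √5 ≈ 2.236 rad/s and ζ = 1/(2·√5) ≈ 0.2236.
ζωₙ = 1/2 = 0.5, so t_s ≈ 4/(ζωₙ) = 4/0.5 = 8 s.

t_s ≈ 8 s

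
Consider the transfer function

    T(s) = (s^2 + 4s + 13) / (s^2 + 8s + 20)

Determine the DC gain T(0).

Set s = 0: T(0) = (13) / (20) = 13/20.

T(0) = 13/20 ≈ 0.6500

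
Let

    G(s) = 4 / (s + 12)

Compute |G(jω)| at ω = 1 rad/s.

|G(j1)| ≈ 0.3322

Substitute s = j1: numerator = 4, denominator = 12 + j1.
|G(j1)| = |4| / |12 + j1| = 4 / 12.042 ≈ 0.3322.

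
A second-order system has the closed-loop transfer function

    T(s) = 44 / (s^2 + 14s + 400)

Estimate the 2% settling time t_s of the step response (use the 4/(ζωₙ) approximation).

t_s ≈ 0.5714 s

Comparing s^2 + 14s + 400 to s^2 + 2ζωₙs + ωₙ²: ωₙ = 20 rad/s and ζ = 14/(2·20) = 0.35.
ζωₙ = 14/2 = 7, so t_s ≈ 4/(ζωₙ) = 4/7 ≈ 0.5714 s.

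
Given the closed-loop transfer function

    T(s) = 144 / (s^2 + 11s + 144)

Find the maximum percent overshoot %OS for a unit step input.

Comparing s^2 + 11s + 144 to s^2 + 2ζωₙs + ωₙ²: ωₙ = 12 rad/s and ζ = 11/(2·12) ≈ 0.4583.
%OS = 100·exp(−πζ/√(1−ζ²)) = 100·exp(−π·0.4583/√(1−0.4583²)) ≈ 19.8%.

%OS ≈ 19.8%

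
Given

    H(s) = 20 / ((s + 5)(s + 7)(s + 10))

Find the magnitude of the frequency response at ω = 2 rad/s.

Substitute s = j2: numerator = 20, denominator = 262 + j302.
|H(j2)| = |20| / |262 + j302| = 20 / 399.81 ≈ 0.05002.

|H(j2)| ≈ 0.05002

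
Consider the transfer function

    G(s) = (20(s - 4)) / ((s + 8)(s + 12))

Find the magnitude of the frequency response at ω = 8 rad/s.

Substitute s = j8: numerator = -80 + j160, denominator = 32 + j160.
|G(j8)| = |-80 + j160| / |32 + j160| = 178.89 / 163.17 ≈ 1.096.

|G(j8)| ≈ 1.096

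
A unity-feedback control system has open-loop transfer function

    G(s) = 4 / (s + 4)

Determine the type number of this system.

Type 0

The denominator has no factor of s at the origin — no free integrator — so this is a Type 0 system.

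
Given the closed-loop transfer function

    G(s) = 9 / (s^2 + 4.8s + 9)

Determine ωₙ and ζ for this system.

Compare the denominator to the standard form s^2 + 2ζωₙs + ωₙ².
ωₙ² = 9, so ωₙ = 3 rad/s.
2ζωₙ = 4.8, so ζ = 4.8/(2·3) = 0.8.
With ζ = 0.8 the response is underdamped.

ωₙ = 3 rad/s, ζ = 0.8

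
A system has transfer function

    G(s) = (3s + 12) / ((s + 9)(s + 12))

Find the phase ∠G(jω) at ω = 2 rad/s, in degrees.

∠G(j2) ≈ 4.574°

At s = j2: numerator = 12 + j6, denominator = 104 + j42.
∠G = ∠num − ∠den = 26.565° − (21.991°) = 4.574°.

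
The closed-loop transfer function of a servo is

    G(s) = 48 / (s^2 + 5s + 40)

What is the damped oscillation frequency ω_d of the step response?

ω_d ≈ 5.809 rad/s

Comparing s^2 + 5s + 40 to s^2 + 2ζωₙs + ωₙ²: ωₙ = √40 ≈ 6.325 rad/s and ζ = 5/(2·√40) ≈ 0.3953.
ζωₙ = 5/2 = 2.5, so ω_d = ωₙ√(1−ζ²) = √(ωₙ² − (ζωₙ)²) = √(40 − 2.5²) = √33.75 ≈ 5.809 rad/s.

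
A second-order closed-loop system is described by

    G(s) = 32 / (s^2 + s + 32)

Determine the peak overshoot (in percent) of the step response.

Comparing s^2 + s + 32 to s^2 + 2ζωₙs + ωₙ²: ωₙ = √32 ≈ 5.657 rad/s and ζ = 1/(2·√32) ≈ 0.08839.
%OS = 100·exp(−πζ/√(1−ζ²)) = 100·exp(−π·0.08839/√(1−0.08839²)) ≈ 75.7%.

%OS ≈ 75.7%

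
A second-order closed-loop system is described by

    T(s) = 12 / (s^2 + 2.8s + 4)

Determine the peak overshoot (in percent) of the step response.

%OS ≈ 4.60%

Comparing s^2 + 2.8s + 4 to s^2 + 2ζωₙs + ωₙ²: ωₙ = 2 rad/s and ζ = 2.8/(2·2) = 0.7.
%OS = 100·exp(−πζ/√(1−ζ²)) = 100·exp(−π·0.7/√(1−0.7²)) ≈ 4.60%.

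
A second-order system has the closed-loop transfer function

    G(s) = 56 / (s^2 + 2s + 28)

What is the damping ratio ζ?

Compare the denominator to the standard form s^2 + 2ζωₙs + ωₙ².
ωₙ² = 28, so ωₙ = √28 ≈ 5.292 rad/s.
2ζωₙ = 2, so ζ = 2/(2·√28) ≈ 0.1890.

ζ ≈ 0.1890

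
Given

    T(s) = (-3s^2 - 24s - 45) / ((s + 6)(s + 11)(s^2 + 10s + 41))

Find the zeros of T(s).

s = -3, -5

Set the numerator to zero: -3s^2 - 24s - 45 = 0, i.e. -3·(s^2 + 8s + 15) = 0.
Factoring: (s + 3)(s + 5) = 0.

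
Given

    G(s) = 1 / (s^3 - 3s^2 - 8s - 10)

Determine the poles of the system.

The poles are the roots of the denominator s^3 - 3s^2 - 8s - 10 = 0.
Trying s = 5: the polynomial evaluates to 0, so (s - 5) is a factor.
Dividing out leaves s^2 + 2s + 2 = 0.
The quadratic formula then gives s = -1 ± 1j.

s = -1 ± j, 5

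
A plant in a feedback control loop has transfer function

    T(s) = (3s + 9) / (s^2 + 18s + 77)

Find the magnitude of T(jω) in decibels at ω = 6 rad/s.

Substitute s = j6: numerator = 9 + j18, denominator = 41 + j108.
|T(j6)| = |9 + j18| / |41 + j108| = 20.125 / 115.52 ≈ 0.1742.
In decibels: 20·log₁₀(0.1742) ≈ -15.2 dB.

|T(j6)|_dB ≈ -15.2 dB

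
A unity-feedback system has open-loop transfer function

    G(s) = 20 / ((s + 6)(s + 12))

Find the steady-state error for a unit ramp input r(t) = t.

e_ss = ∞

G(s) has no poles at the origin.
This is a Type 0 system; Kv = lim_{s→0} s·G(s) = 0, so the steady-state error for a ramp input is infinite.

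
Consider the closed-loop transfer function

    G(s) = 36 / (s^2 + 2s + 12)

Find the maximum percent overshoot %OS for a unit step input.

Comparing s^2 + 2s + 12 to s^2 + 2ζωₙs + ωₙ²: ωₙ = √12 ≈ 3.464 rad/s and ζ = 2/(2·√12) ≈ 0.2887.
%OS = 100·exp(−πζ/√(1−ζ²)) = 100·exp(−π·0.2887/√(1−0.2887²)) ≈ 38.8%.

%OS ≈ 38.8%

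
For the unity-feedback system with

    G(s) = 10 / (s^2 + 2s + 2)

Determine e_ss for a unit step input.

G(s) has no poles at the origin.
This is a Type 0 system. Kp = lim_{s→0} G(s) = 10/2 = 5.
e_ss = 1/(1 + Kp) = 1/(1 + 5) = 1/6 ≈ 0.1667.

e_ss = 0.1667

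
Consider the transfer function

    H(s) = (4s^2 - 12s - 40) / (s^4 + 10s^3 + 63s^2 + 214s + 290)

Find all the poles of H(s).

s = -3 ± j, -2 ± 5j

The poles are the roots of the denominator s^4 + 10s^3 + 63s^2 + 214s + 290 = 0.
No real roots exist; factor into two real quadratics: (s^2 + 6s + 10)(s^2 + 4s + 29) = 0.
Each quadratic gives a conjugate pair via the quadratic formula.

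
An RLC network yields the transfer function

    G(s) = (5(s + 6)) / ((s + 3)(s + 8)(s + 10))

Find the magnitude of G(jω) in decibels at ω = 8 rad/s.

Substitute s = j8: numerator = 30 + j40, denominator = -1104 + j560.
|G(j8)| = |30 + j40| / |-1104 + j560| = 50 / 1237.9 ≈ 0.04039.
In decibels: 20·log₁₀(0.04039) ≈ -27.9 dB.

|G(j8)|_dB ≈ -27.9 dB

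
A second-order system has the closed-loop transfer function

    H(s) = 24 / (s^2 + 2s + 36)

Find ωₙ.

Compare the denominator to the standard form s^2 + 2ζωₙs + ωₙ².
ωₙ² = 36, so ωₙ = 6 rad/s.

ωₙ = 6 rad/s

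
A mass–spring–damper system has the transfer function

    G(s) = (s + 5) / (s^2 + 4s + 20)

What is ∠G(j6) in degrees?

At s = j6: numerator = 5 + j6, denominator = -16 + j24.
∠G = ∠num − ∠den = 50.194° − (123.69°) = -73.50°.

∠G(j6) ≈ -73.50°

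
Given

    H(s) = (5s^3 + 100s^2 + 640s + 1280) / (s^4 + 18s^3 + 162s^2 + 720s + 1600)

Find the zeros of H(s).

s = -8, -4, -8

Set the numerator to zero: 5s^3 + 100s^2 + 640s + 1280 = 0, i.e. 5·(s^3 + 20s^2 + 128s + 256) = 0.
Factoring: (s + 8)^2(s + 4) = 0.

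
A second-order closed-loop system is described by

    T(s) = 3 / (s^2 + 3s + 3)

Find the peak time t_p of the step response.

Comparing s^2 + 3s + 3 to s^2 + 2ζωₙs + ωₙ²: ωₙ = √3 ≈ 1.732 rad/s and ζ = 3/(2·√3) ≈ 0.8660.
ζωₙ = 3/2 = 1.5, so ω_d = ωₙ√(1−ζ²) = √(ωₙ² − (ζωₙ)²) = √(3 − 1.5²) = √0.75 ≈ 0.8660 rad/s.
t_p = π/ω_d = π/0.8660 ≈ 3.628 s.

t_p ≈ 3.628 s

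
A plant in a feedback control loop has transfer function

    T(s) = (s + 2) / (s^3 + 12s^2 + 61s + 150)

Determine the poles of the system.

s = -3 ± 4j, -6

The poles are the roots of the denominator s^3 + 12s^2 + 61s + 150 = 0.
Trying s = -6: the polynomial evaluates to 0, so (s + 6) is a factor.
Dividing out leaves s^2 + 6s + 25 = 0.
The quadratic formula then gives s = -3 ± 4j.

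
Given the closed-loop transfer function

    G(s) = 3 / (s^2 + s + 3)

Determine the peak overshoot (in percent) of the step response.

Comparing s^2 + s + 3 to s^2 + 2ζωₙs + ωₙ²: ωₙ = √3 ≈ 1.732 rad/s and ζ = 1/(2·√3) ≈ 0.2887.
%OS = 100·exp(−πζ/√(1−ζ²)) = 100·exp(−π·0.2887/√(1−0.2887²)) ≈ 38.8%.

%OS ≈ 38.8%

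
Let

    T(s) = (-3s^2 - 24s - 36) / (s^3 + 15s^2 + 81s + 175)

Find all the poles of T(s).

s = -4 + 3j, -4 - 3j, -7

The poles are the roots of the denominator s^3 + 15s^2 + 81s + 175 = 0.
Trying s = -7: the polynomial evaluates to 0, so (s + 7) is a factor.
Dividing out leaves s^2 + 8s + 25 = 0.
The quadratic formula then gives s = -4 ± 3j.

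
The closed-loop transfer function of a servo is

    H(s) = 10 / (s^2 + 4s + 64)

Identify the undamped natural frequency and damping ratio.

ωₙ = 8 rad/s, ζ = 0.25

Compare the denominator to the standard form s^2 + 2ζωₙs + ωₙ².
ωₙ² = 64, so ωₙ = 8 rad/s.
2ζωₙ = 4, so ζ = 4/(2·8) = 0.25.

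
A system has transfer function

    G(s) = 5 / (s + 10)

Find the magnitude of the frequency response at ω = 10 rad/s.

|G(j10)| ≈ 0.3536

Substitute s = j10: numerator = 5, denominator = 10 + j10.
|G(j10)| = |5| / |10 + j10| = 5 / 14.142 ≈ 0.3536.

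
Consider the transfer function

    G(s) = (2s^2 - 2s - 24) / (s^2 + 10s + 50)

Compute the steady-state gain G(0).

G(0) = -12/25 ≈ -0.4800

Set s = 0: G(0) = (-24) / (50) = -12/25.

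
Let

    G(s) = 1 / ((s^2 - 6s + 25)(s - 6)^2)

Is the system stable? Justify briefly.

unstable

The poles can be read from the denominator factors: s = 3 + 4j, 3 - 4j, 6, 6.
Since the pole(s) at s = 3 + 4j, 3 - 4j, 6, 6 lie in the right half-plane, the system is unstable.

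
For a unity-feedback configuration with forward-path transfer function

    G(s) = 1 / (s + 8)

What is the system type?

The denominator has no factor of s at the origin — no free integrator — so this is a Type 0 system.

Type 0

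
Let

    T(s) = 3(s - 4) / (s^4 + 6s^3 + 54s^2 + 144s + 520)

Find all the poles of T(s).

s = -1 ± 5j, -2 ± 4j

The poles are the roots of the denominator s^4 + 6s^3 + 54s^2 + 144s + 520 = 0.
No real roots exist; factor into two real quadratics: (s^2 + 2s + 26)(s^2 + 4s + 20) = 0.
Each quadratic gives a conjugate pair via the quadratic formula.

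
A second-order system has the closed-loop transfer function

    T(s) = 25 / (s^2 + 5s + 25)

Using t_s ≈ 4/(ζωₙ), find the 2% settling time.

Comparing s^2 + 5s + 25 to s^2 + 2ζωₙs + ωₙ²: ωₙ = 5 rad/s and ζ = 5/(2·5) = 0.5.
ζωₙ = 5/2 = 2.5, so t_s ≈ 4/(ζωₙ) = 4/2.5 = 1.600 s.

t_s ≈ 1.600 s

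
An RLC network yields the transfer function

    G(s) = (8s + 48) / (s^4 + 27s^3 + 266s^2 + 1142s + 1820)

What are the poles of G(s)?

s = -5 ± j, -10, -7

The poles are the roots of the denominator s^4 + 27s^3 + 266s^2 + 1142s + 1820 = 0.
Trying s = -10: the polynomial evaluates to 0, so (s + 10) is a factor.
Dividing out leaves s^3 + 17s^2 + 96s + 182 = 0.
This factors further as (s^2 + 10s + 26)(s + 7) = 0.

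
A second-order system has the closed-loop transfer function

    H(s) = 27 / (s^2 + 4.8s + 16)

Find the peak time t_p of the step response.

Comparing s^2 + 4.8s + 16 to s^2 + 2ζωₙs + ωₙ²: ωₙ = 4 rad/s and ζ = 4.8/(2·4) = 0.6.
ζωₙ = 4.8/2 = 2.4, so ω_d = ωₙ√(1−ζ²) = √(ωₙ² − (ζωₙ)²) = √(16 − 2.4²) = √10.24 = 3.200 rad/s.
t_p = π/ω_d = π/3.200 ≈ 0.9817 s.

t_p ≈ 0.9817 s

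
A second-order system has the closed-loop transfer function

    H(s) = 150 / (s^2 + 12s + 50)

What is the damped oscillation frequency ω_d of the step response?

Comparing s^2 + 12s + 50 to s^2 + 2ζωₙs + ωₙ²: ωₙ = √50 ≈ 7.071 rad/s and ζ = 12/(2·√50) ≈ 0.8485.
ζωₙ = 12/2 = 6, so ω_d = ωₙ√(1−ζ²) = √(ωₙ² − (ζωₙ)²) = √(50 − 6²) = √14 ≈ 3.742 rad/s.

ω_d ≈ 3.742 rad/s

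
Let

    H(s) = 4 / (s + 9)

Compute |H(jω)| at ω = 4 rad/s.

|H(j4)| ≈ 0.4061

Substitute s = j4: numerator = 4, denominator = 9 + j4.
|H(j4)| = |4| / |9 + j4| = 4 / 9.8489 ≈ 0.4061.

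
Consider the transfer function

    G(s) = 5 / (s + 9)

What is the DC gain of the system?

G(0) = 5/9 ≈ 0.5556

At s = 0 each factor (s + a) contributes a and each (s^2 + bs + c) contributes c.
G(0) = 5·1 / ((9)) = 5/9 = 5/9.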